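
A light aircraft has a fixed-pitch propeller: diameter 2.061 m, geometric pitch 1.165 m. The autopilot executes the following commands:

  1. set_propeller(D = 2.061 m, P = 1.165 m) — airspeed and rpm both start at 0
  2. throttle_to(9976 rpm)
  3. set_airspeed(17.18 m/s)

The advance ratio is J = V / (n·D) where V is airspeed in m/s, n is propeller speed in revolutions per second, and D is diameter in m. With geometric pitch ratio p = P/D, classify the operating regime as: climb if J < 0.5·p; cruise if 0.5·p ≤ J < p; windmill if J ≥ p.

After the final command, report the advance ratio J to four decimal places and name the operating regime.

set_propeller: D = 2.061 m, P = 1.165 m (p = P/D = 0.565260); state ← (V=0, rpm=0)
throttle_to(9976): rpm ← 9976
set_airspeed(17.18): V ← 17.18 m/s
final state: V = 17.18 m/s, rpm = 9976 → n = rpm/60 = 166.266667 rev/s
J = V / (n·D) = 17.18 / (166.266667 × 2.061) = 0.050135
regime bands: climb J<0.2826 | cruise [0.2826, 0.5653) | windmill J≥0.5653
J = 0.0501 → climb

J = 0.0501, regime = climb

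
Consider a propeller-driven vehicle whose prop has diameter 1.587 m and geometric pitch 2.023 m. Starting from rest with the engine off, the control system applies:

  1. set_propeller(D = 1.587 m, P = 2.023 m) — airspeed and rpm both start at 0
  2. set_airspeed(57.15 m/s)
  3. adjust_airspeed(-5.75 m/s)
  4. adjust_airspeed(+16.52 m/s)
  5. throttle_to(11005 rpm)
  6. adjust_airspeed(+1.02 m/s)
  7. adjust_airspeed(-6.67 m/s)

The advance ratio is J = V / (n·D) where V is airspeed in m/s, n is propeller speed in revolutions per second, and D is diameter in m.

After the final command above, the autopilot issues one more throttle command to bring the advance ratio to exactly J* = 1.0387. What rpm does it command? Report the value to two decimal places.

rpm = 2266.54

set_propeller: D = 1.587 m, P = 2.023 m (p = P/D = 1.274732); state ← (V=0, rpm=0)
set_airspeed(57.15): V ← 57.15 m/s
adjust_airspeed(-5.75): V ← 57.15 -5.75 = 51.4 m/s
adjust_airspeed(+16.52): V ← 51.4 +16.52 = 67.92 m/s
throttle_to(11005): rpm ← 11005
adjust_airspeed(+1.02): V ← 67.92 +1.02 = 68.94 m/s
adjust_airspeed(-6.67): V ← 68.94 -6.67 = 62.27 m/s
final state: V = 62.27 m/s, rpm = 11005 → n = rpm/60 = 183.416667 rev/s
target J* = 1.0387; solve J* = V/(n·D) for n: n = V/(J*·D) = 62.27/(1.0387 × 1.587) = 37.775638 rev/s
rpm = 60·n = 2266.538277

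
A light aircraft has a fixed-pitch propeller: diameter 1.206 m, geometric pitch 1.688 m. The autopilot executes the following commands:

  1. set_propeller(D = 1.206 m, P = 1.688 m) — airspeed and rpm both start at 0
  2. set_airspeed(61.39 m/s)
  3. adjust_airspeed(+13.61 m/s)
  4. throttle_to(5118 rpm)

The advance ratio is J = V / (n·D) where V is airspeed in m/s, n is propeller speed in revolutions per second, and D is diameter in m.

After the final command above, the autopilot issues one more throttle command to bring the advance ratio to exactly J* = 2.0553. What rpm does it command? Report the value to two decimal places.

set_propeller: D = 1.206 m, P = 1.688 m (p = P/D = 1.399668); state ← (V=0, rpm=0)
set_airspeed(61.39): V ← 61.39 m/s
adjust_airspeed(+13.61): V ← 61.39 +13.61 = 75 m/s
throttle_to(5118): rpm ← 5118
final state: V = 75 m/s, rpm = 5118 → n = rpm/60 = 85.300000 rev/s
target J* = 2.0553; solve J* = V/(n·D) for n: n = V/(J*·D) = 75/(2.0553 × 1.206) = 30.257897 rev/s
rpm = 60·n = 1815.473791

rpm = 1815.47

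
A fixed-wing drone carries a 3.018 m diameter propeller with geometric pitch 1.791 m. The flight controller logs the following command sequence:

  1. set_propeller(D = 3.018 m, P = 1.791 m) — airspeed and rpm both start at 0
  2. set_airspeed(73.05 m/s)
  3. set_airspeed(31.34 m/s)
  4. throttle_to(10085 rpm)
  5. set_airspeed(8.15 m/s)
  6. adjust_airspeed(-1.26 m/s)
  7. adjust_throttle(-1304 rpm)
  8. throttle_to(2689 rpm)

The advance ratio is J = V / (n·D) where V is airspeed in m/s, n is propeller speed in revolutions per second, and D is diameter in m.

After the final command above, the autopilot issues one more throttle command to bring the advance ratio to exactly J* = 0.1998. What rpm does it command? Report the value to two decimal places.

rpm = 685.58

set_propeller: D = 3.018 m, P = 1.791 m (p = P/D = 0.593439); state ← (V=0, rpm=0)
set_airspeed(73.05): V ← 73.05 m/s
set_airspeed(31.34): V ← 31.34 m/s
throttle_to(10085): rpm ← 10085
set_airspeed(8.15): V ← 8.15 m/s
adjust_airspeed(-1.26): V ← 8.15 -1.26 = 6.89 m/s
adjust_throttle(-1304): rpm ← 10085 -1304 = 8781
throttle_to(2689): rpm ← 2689
final state: V = 6.89 m/s, rpm = 2689 → n = rpm/60 = 44.816667 rev/s
target J* = 0.1998; solve J* = V/(n·D) for n: n = V/(J*·D) = 6.89/(0.1998 × 3.018) = 11.426271 rev/s
rpm = 60·n = 685.576232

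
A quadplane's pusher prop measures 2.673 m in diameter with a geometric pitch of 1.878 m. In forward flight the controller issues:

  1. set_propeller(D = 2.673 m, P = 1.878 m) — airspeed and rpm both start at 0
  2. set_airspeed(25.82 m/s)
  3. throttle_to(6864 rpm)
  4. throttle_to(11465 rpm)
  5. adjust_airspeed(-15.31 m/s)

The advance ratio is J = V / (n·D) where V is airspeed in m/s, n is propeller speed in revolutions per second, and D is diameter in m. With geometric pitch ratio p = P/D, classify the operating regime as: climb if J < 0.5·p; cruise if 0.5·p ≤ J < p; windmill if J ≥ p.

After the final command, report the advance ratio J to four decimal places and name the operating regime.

set_propeller: D = 2.673 m, P = 1.878 m (p = P/D = 0.702581); state ← (V=0, rpm=0)
set_airspeed(25.82): V ← 25.82 m/s
throttle_to(6864): rpm ← 6864
throttle_to(11465): rpm ← 11465
adjust_airspeed(-15.31): V ← 25.82 -15.31 = 10.51 m/s
final state: V = 10.51 m/s, rpm = 11465 → n = rpm/60 = 191.083333 rev/s
J = V / (n·D) = 10.51 / (191.083333 × 2.673) = 0.020577
regime bands: climb J<0.3513 | cruise [0.3513, 0.7026) | windmill J≥0.7026
J = 0.0206 → climb

J = 0.0206, regime = climb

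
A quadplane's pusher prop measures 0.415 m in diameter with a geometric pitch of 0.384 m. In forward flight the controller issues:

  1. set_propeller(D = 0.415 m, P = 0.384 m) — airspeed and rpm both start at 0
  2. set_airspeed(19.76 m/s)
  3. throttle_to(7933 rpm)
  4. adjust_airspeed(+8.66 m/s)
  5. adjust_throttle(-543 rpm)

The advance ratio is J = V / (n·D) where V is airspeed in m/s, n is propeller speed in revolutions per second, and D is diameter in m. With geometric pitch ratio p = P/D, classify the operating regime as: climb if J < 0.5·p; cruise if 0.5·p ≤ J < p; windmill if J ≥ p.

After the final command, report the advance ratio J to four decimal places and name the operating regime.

J = 0.5560, regime = cruise

set_propeller: D = 0.415 m, P = 0.384 m (p = P/D = 0.925301); state ← (V=0, rpm=0)
set_airspeed(19.76): V ← 19.76 m/s
throttle_to(7933): rpm ← 7933
adjust_airspeed(+8.66): V ← 19.76 +8.66 = 28.42 m/s
adjust_throttle(-543): rpm ← 7933 -543 = 7390
final state: V = 28.42 m/s, rpm = 7390 → n = rpm/60 = 123.166667 rev/s
J = V / (n·D) = 28.42 / (123.166667 × 0.415) = 0.556010
regime bands: climb J<0.4627 | cruise [0.4627, 0.9253) | windmill J≥0.9253
J = 0.5560 → cruise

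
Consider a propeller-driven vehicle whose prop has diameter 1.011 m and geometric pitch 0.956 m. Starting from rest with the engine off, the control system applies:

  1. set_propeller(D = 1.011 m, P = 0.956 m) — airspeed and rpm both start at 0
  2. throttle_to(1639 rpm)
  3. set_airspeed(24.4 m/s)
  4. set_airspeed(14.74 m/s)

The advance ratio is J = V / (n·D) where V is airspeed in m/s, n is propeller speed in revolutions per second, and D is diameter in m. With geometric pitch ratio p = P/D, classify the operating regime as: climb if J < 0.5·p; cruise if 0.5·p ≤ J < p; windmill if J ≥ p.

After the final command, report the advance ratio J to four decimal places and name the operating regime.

set_propeller: D = 1.011 m, P = 0.956 m (p = P/D = 0.945598); state ← (V=0, rpm=0)
throttle_to(1639): rpm ← 1639
set_airspeed(24.4): V ← 24.4 m/s
set_airspeed(14.74): V ← 14.74 m/s
final state: V = 14.74 m/s, rpm = 1639 → n = rpm/60 = 27.316667 rev/s
J = V / (n·D) = 14.74 / (27.316667 × 1.011) = 0.533726
regime bands: climb J<0.4728 | cruise [0.4728, 0.9456) | windmill J≥0.9456
J = 0.5337 → cruise

J = 0.5337, regime = cruise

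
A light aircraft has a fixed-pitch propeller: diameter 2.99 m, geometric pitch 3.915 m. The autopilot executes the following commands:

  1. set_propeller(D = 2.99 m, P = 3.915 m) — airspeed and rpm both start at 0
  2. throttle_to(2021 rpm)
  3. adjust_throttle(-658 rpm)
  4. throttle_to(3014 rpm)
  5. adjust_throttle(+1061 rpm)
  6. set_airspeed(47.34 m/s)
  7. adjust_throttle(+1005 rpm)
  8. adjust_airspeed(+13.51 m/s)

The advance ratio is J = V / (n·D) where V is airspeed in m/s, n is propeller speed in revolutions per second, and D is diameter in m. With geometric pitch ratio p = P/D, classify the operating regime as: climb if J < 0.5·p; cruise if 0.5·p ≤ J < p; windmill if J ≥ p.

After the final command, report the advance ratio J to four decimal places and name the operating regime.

set_propeller: D = 2.99 m, P = 3.915 m (p = P/D = 1.309365); state ← (V=0, rpm=0)
throttle_to(2021): rpm ← 2021
adjust_throttle(-658): rpm ← 2021 -658 = 1363
throttle_to(3014): rpm ← 3014
adjust_throttle(+1061): rpm ← 3014 +1061 = 4075
set_airspeed(47.34): V ← 47.34 m/s
adjust_throttle(+1005): rpm ← 4075 +1005 = 5080
adjust_airspeed(+13.51): V ← 47.34 +13.51 = 60.85 m/s
final state: V = 60.85 m/s, rpm = 5080 → n = rpm/60 = 84.666667 rev/s
J = V / (n·D) = 60.85 / (84.666667 × 2.99) = 0.240368
regime bands: climb J<0.6547 | cruise [0.6547, 1.3094) | windmill J≥1.3094
J = 0.2404 → climb

J = 0.2404, regime = climb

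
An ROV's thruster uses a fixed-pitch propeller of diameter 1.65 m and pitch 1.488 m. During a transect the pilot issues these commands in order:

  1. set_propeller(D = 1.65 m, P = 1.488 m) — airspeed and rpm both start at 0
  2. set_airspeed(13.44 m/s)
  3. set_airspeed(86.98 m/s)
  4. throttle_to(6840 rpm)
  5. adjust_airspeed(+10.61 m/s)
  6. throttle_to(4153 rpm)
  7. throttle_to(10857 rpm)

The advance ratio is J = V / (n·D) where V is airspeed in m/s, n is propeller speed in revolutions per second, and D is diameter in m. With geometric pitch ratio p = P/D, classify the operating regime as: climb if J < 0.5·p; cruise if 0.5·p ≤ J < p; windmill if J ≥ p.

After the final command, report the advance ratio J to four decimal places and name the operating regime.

J = 0.3269, regime = climb

set_propeller: D = 1.65 m, P = 1.488 m (p = P/D = 0.901818); state ← (V=0, rpm=0)
set_airspeed(13.44): V ← 13.44 m/s
set_airspeed(86.98): V ← 86.98 m/s
throttle_to(6840): rpm ← 6840
adjust_airspeed(+10.61): V ← 86.98 +10.61 = 97.59 m/s
throttle_to(4153): rpm ← 4153
throttle_to(10857): rpm ← 10857
final state: V = 97.59 m/s, rpm = 10857 → n = rpm/60 = 180.950000 rev/s
J = V / (n·D) = 97.59 / (180.950000 × 1.65) = 0.326861
regime bands: climb J<0.4509 | cruise [0.4509, 0.9018) | windmill J≥0.9018
J = 0.3269 → climb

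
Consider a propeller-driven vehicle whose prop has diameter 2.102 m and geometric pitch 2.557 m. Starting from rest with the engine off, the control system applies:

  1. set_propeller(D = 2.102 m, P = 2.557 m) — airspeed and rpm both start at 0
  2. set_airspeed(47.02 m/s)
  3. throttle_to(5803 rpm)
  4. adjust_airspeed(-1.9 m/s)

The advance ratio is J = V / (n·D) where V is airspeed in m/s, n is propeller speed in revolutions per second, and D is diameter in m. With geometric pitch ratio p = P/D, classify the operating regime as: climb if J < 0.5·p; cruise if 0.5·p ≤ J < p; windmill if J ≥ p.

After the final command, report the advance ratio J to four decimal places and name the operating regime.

J = 0.2219, regime = climb

set_propeller: D = 2.102 m, P = 2.557 m (p = P/D = 1.216461); state ← (V=0, rpm=0)
set_airspeed(47.02): V ← 47.02 m/s
throttle_to(5803): rpm ← 5803
adjust_airspeed(-1.9): V ← 47.02 -1.9 = 45.12 m/s
final state: V = 45.12 m/s, rpm = 5803 → n = rpm/60 = 96.716667 rev/s
J = V / (n·D) = 45.12 / (96.716667 × 2.102) = 0.221940
regime bands: climb J<0.6082 | cruise [0.6082, 1.2165) | windmill J≥1.2165
J = 0.2219 → climb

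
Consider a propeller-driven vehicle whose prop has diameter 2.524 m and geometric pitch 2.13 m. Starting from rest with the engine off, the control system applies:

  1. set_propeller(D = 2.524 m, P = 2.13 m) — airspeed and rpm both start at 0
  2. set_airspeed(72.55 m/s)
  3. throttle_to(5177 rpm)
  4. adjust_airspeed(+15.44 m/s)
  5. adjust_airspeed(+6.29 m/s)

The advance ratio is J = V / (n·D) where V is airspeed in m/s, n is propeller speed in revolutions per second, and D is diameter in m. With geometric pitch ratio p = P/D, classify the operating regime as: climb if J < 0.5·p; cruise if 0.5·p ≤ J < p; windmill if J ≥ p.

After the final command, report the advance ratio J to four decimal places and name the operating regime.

J = 0.4329, regime = cruise

set_propeller: D = 2.524 m, P = 2.13 m (p = P/D = 0.843899); state ← (V=0, rpm=0)
set_airspeed(72.55): V ← 72.55 m/s
throttle_to(5177): rpm ← 5177
adjust_airspeed(+15.44): V ← 72.55 +15.44 = 87.99 m/s
adjust_airspeed(+6.29): V ← 87.99 +6.29 = 94.28 m/s
final state: V = 94.28 m/s, rpm = 5177 → n = rpm/60 = 86.283333 rev/s
J = V / (n·D) = 94.28 / (86.283333 × 2.524) = 0.432916
regime bands: climb J<0.4219 | cruise [0.4219, 0.8439) | windmill J≥0.8439
J = 0.4329 → cruise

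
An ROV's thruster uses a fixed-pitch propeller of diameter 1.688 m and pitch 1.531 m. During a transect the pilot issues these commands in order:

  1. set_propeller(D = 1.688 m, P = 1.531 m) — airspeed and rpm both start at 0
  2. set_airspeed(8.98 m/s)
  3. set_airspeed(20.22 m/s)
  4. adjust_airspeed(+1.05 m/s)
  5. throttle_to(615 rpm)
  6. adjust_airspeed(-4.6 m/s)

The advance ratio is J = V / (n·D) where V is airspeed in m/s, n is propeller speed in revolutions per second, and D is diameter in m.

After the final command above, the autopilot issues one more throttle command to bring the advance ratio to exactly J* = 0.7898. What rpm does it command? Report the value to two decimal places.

set_propeller: D = 1.688 m, P = 1.531 m (p = P/D = 0.906991); state ← (V=0, rpm=0)
set_airspeed(8.98): V ← 8.98 m/s
set_airspeed(20.22): V ← 20.22 m/s
adjust_airspeed(+1.05): V ← 20.22 +1.05 = 21.27 m/s
throttle_to(615): rpm ← 615
adjust_airspeed(-4.6): V ← 21.27 -4.6 = 16.67 m/s
final state: V = 16.67 m/s, rpm = 615 → n = rpm/60 = 10.250000 rev/s
target J* = 0.7898; solve J* = V/(n·D) for n: n = V/(J*·D) = 16.67/(0.7898 × 1.688) = 12.503915 rev/s
rpm = 60·n = 750.234927

rpm = 750.23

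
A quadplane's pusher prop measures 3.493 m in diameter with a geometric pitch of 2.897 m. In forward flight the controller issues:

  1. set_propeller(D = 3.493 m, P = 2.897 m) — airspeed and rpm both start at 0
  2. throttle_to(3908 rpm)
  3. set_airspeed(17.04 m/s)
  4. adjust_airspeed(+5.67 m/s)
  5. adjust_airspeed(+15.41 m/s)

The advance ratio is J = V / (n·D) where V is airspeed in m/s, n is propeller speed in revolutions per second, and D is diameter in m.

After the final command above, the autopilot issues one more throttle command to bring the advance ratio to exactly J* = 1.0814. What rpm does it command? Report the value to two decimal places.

set_propeller: D = 3.493 m, P = 2.897 m (p = P/D = 0.829373); state ← (V=0, rpm=0)
throttle_to(3908): rpm ← 3908
set_airspeed(17.04): V ← 17.04 m/s
adjust_airspeed(+5.67): V ← 17.04 +5.67 = 22.71 m/s
adjust_airspeed(+15.41): V ← 22.71 +15.41 = 38.12 m/s
final state: V = 38.12 m/s, rpm = 3908 → n = rpm/60 = 65.133333 rev/s
target J* = 1.0814; solve J* = V/(n·D) for n: n = V/(J*·D) = 38.12/(1.0814 × 3.493) = 10.091784 rev/s
rpm = 60·n = 605.507032

rpm = 605.51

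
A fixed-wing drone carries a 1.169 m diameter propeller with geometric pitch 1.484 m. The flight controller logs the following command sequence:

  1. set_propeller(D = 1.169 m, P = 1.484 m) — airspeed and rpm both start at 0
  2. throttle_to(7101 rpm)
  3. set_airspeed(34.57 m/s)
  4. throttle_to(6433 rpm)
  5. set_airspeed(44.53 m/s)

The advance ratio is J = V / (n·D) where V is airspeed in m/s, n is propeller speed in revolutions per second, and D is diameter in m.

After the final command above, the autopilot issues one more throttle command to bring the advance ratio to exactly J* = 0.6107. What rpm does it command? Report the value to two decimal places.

set_propeller: D = 1.169 m, P = 1.484 m (p = P/D = 1.269461); state ← (V=0, rpm=0)
throttle_to(7101): rpm ← 7101
set_airspeed(34.57): V ← 34.57 m/s
throttle_to(6433): rpm ← 6433
set_airspeed(44.53): V ← 44.53 m/s
final state: V = 44.53 m/s, rpm = 6433 → n = rpm/60 = 107.216667 rev/s
target J* = 0.6107; solve J* = V/(n·D) for n: n = V/(J*·D) = 44.53/(0.6107 × 1.169) = 62.374958 rev/s
rpm = 60·n = 3742.497461

rpm = 3742.50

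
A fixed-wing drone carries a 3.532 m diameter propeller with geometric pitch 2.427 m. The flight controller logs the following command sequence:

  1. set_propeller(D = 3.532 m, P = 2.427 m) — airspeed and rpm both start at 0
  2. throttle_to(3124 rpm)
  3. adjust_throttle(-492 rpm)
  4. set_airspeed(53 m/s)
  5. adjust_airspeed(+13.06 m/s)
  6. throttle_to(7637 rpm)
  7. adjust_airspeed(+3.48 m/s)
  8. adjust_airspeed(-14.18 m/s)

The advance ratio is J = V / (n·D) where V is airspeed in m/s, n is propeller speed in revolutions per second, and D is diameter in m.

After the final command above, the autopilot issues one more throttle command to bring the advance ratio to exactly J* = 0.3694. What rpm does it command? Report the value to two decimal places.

rpm = 2545.83

set_propeller: D = 3.532 m, P = 2.427 m (p = P/D = 0.687146); state ← (V=0, rpm=0)
throttle_to(3124): rpm ← 3124
adjust_throttle(-492): rpm ← 3124 -492 = 2632
set_airspeed(53): V ← 53 m/s
adjust_airspeed(+13.06): V ← 53 +13.06 = 66.06 m/s
throttle_to(7637): rpm ← 7637
adjust_airspeed(+3.48): V ← 66.06 +3.48 = 69.54 m/s
adjust_airspeed(-14.18): V ← 69.54 -14.18 = 55.36 m/s
final state: V = 55.36 m/s, rpm = 7637 → n = rpm/60 = 127.283333 rev/s
target J* = 0.3694; solve J* = V/(n·D) for n: n = V/(J*·D) = 55.36/(0.3694 × 3.532) = 42.430534 rev/s
rpm = 60·n = 2545.832028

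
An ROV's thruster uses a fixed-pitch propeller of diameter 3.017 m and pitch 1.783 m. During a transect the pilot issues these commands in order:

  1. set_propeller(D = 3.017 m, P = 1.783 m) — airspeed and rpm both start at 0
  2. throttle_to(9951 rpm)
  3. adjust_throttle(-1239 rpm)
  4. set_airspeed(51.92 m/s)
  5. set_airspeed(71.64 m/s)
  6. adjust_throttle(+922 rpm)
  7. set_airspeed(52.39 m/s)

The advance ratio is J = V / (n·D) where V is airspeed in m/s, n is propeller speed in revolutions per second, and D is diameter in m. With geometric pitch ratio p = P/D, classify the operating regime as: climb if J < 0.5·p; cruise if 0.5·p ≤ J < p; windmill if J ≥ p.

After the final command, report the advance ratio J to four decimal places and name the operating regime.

J = 0.1081, regime = climb

set_propeller: D = 3.017 m, P = 1.783 m (p = P/D = 0.590984); state ← (V=0, rpm=0)
throttle_to(9951): rpm ← 9951
adjust_throttle(-1239): rpm ← 9951 -1239 = 8712
set_airspeed(51.92): V ← 51.92 m/s
set_airspeed(71.64): V ← 71.64 m/s
adjust_throttle(+922): rpm ← 8712 +922 = 9634
set_airspeed(52.39): V ← 52.39 m/s
final state: V = 52.39 m/s, rpm = 9634 → n = rpm/60 = 160.566667 rev/s
J = V / (n·D) = 52.39 / (160.566667 × 3.017) = 0.108148
regime bands: climb J<0.2955 | cruise [0.2955, 0.5910) | windmill J≥0.5910
J = 0.1081 → climb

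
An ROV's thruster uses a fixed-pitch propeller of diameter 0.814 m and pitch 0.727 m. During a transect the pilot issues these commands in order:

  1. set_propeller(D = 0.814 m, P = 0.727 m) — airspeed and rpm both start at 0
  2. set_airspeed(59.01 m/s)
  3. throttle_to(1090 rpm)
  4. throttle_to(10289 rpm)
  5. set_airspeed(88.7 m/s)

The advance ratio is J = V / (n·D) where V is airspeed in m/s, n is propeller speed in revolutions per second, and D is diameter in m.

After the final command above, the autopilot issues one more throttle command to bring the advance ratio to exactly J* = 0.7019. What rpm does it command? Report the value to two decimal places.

rpm = 9314.84

set_propeller: D = 0.814 m, P = 0.727 m (p = P/D = 0.893120); state ← (V=0, rpm=0)
set_airspeed(59.01): V ← 59.01 m/s
throttle_to(1090): rpm ← 1090
throttle_to(10289): rpm ← 10289
set_airspeed(88.7): V ← 88.7 m/s
final state: V = 88.7 m/s, rpm = 10289 → n = rpm/60 = 171.483333 rev/s
target J* = 0.7019; solve J* = V/(n·D) for n: n = V/(J*·D) = 88.7/(0.7019 × 0.814) = 155.247270 rev/s
rpm = 60·n = 9314.836213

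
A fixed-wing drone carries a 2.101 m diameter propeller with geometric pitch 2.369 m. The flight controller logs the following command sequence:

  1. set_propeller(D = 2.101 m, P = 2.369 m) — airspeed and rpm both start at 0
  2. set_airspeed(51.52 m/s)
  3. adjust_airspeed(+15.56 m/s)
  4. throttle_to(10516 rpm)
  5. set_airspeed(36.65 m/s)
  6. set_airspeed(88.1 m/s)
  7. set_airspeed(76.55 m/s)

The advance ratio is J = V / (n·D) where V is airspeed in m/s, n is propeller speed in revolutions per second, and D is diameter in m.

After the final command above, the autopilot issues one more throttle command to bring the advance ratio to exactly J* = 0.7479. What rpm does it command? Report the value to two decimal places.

rpm = 2922.99

set_propeller: D = 2.101 m, P = 2.369 m (p = P/D = 1.127558); state ← (V=0, rpm=0)
set_airspeed(51.52): V ← 51.52 m/s
adjust_airspeed(+15.56): V ← 51.52 +15.56 = 67.08 m/s
throttle_to(10516): rpm ← 10516
set_airspeed(36.65): V ← 36.65 m/s
set_airspeed(88.1): V ← 88.1 m/s
set_airspeed(76.55): V ← 76.55 m/s
final state: V = 76.55 m/s, rpm = 10516 → n = rpm/60 = 175.266667 rev/s
target J* = 0.7479; solve J* = V/(n·D) for n: n = V/(J*·D) = 76.55/(0.7479 × 2.101) = 48.716447 rev/s
rpm = 60·n = 2922.986838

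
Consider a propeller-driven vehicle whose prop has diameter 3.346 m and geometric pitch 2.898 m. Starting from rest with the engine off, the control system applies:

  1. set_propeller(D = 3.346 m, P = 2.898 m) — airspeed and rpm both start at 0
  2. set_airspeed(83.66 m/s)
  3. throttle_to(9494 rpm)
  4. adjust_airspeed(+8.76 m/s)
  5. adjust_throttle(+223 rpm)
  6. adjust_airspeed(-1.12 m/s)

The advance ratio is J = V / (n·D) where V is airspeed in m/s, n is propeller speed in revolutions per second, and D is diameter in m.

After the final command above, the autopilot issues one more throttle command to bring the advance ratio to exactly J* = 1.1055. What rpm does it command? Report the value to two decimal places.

rpm = 1480.94

set_propeller: D = 3.346 m, P = 2.898 m (p = P/D = 0.866109); state ← (V=0, rpm=0)
set_airspeed(83.66): V ← 83.66 m/s
throttle_to(9494): rpm ← 9494
adjust_airspeed(+8.76): V ← 83.66 +8.76 = 92.42 m/s
adjust_throttle(+223): rpm ← 9494 +223 = 9717
adjust_airspeed(-1.12): V ← 92.42 -1.12 = 91.3 m/s
final state: V = 91.3 m/s, rpm = 9717 → n = rpm/60 = 161.950000 rev/s
target J* = 1.1055; solve J* = V/(n·D) for n: n = V/(J*·D) = 91.3/(1.1055 × 3.346) = 24.682327 rev/s
rpm = 60·n = 1480.939594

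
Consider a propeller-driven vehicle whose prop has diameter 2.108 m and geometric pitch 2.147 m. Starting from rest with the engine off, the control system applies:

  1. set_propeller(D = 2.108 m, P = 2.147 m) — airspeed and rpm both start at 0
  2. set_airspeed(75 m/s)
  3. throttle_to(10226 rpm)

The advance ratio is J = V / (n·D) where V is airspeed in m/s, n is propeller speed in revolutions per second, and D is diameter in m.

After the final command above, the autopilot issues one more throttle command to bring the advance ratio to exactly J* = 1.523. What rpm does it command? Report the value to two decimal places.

set_propeller: D = 2.108 m, P = 2.147 m (p = P/D = 1.018501); state ← (V=0, rpm=0)
set_airspeed(75): V ← 75 m/s
throttle_to(10226): rpm ← 10226
final state: V = 75 m/s, rpm = 10226 → n = rpm/60 = 170.433333 rev/s
target J* = 1.523; solve J* = V/(n·D) for n: n = V/(J*·D) = 75/(1.523 × 2.108) = 23.360964 rev/s
rpm = 60·n = 1401.657819

rpm = 1401.66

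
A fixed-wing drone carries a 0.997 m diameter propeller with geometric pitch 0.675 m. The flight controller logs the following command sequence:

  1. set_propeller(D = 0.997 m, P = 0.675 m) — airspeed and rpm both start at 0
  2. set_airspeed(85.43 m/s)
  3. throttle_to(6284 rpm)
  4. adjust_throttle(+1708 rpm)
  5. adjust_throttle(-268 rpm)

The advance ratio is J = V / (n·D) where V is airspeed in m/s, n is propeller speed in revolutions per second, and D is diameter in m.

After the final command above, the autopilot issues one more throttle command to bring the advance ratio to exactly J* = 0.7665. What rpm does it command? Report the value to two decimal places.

set_propeller: D = 0.997 m, P = 0.675 m (p = P/D = 0.677031); state ← (V=0, rpm=0)
set_airspeed(85.43): V ← 85.43 m/s
throttle_to(6284): rpm ← 6284
adjust_throttle(+1708): rpm ← 6284 +1708 = 7992
adjust_throttle(-268): rpm ← 7992 -268 = 7724
final state: V = 85.43 m/s, rpm = 7724 → n = rpm/60 = 128.733333 rev/s
target J* = 0.7665; solve J* = V/(n·D) for n: n = V/(J*·D) = 85.43/(0.7665 × 0.997) = 111.790034 rev/s
rpm = 60·n = 6707.402050

rpm = 6707.40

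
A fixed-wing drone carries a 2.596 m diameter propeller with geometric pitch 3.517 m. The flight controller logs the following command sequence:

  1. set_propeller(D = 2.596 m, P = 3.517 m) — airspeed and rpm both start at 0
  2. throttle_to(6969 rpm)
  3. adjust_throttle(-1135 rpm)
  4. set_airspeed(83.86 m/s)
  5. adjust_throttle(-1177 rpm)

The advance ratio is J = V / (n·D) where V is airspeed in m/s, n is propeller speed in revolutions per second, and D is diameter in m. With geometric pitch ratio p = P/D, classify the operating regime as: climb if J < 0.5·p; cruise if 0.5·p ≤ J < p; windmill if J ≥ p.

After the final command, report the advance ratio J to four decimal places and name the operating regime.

set_propeller: D = 2.596 m, P = 3.517 m (p = P/D = 1.354777); state ← (V=0, rpm=0)
throttle_to(6969): rpm ← 6969
adjust_throttle(-1135): rpm ← 6969 -1135 = 5834
set_airspeed(83.86): V ← 83.86 m/s
adjust_throttle(-1177): rpm ← 5834 -1177 = 4657
final state: V = 83.86 m/s, rpm = 4657 → n = rpm/60 = 77.616667 rev/s
J = V / (n·D) = 83.86 / (77.616667 × 2.596) = 0.416193
regime bands: climb J<0.6774 | cruise [0.6774, 1.3548) | windmill J≥1.3548
J = 0.4162 → climb

J = 0.4162, regime = climb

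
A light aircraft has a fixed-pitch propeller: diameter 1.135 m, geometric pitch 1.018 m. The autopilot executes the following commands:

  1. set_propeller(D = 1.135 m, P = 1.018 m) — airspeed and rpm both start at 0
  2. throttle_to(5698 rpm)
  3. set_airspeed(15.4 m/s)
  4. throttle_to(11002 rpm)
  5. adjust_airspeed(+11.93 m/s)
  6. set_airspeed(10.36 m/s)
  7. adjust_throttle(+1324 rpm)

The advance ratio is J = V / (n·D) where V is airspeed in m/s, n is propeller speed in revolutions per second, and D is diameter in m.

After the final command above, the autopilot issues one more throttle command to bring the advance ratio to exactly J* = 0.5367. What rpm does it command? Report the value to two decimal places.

rpm = 1020.43

set_propeller: D = 1.135 m, P = 1.018 m (p = P/D = 0.896916); state ← (V=0, rpm=0)
throttle_to(5698): rpm ← 5698
set_airspeed(15.4): V ← 15.4 m/s
throttle_to(11002): rpm ← 11002
adjust_airspeed(+11.93): V ← 15.4 +11.93 = 27.33 m/s
set_airspeed(10.36): V ← 10.36 m/s
adjust_throttle(+1324): rpm ← 11002 +1324 = 12326
final state: V = 10.36 m/s, rpm = 12326 → n = rpm/60 = 205.433333 rev/s
target J* = 0.5367; solve J* = V/(n·D) for n: n = V/(J*·D) = 10.36/(0.5367 × 1.135) = 17.007180 rev/s
rpm = 60·n = 1020.430777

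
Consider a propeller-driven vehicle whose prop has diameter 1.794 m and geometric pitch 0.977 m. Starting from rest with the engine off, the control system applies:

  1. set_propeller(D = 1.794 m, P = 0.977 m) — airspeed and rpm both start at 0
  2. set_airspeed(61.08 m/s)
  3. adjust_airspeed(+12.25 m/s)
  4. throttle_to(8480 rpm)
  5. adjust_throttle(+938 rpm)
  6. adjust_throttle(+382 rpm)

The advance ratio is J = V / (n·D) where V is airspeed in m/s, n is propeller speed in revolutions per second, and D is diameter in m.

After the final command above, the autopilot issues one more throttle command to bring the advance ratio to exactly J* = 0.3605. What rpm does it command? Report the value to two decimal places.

rpm = 6803.07

set_propeller: D = 1.794 m, P = 0.977 m (p = P/D = 0.544593); state ← (V=0, rpm=0)
set_airspeed(61.08): V ← 61.08 m/s
adjust_airspeed(+12.25): V ← 61.08 +12.25 = 73.33 m/s
throttle_to(8480): rpm ← 8480
adjust_throttle(+938): rpm ← 8480 +938 = 9418
adjust_throttle(+382): rpm ← 9418 +382 = 9800
final state: V = 73.33 m/s, rpm = 9800 → n = rpm/60 = 163.333333 rev/s
target J* = 0.3605; solve J* = V/(n·D) for n: n = V/(J*·D) = 73.33/(0.3605 × 1.794) = 113.384575 rev/s
rpm = 60·n = 6803.074511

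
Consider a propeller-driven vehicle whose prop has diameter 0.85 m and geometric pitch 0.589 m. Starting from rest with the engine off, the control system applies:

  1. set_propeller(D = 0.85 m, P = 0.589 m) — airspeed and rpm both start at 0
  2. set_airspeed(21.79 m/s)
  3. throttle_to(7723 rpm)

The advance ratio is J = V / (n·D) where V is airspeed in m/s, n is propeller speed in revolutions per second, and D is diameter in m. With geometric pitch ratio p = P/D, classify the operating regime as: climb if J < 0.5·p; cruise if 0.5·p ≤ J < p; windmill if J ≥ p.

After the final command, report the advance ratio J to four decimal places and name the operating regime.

set_propeller: D = 0.85 m, P = 0.589 m (p = P/D = 0.692941); state ← (V=0, rpm=0)
set_airspeed(21.79): V ← 21.79 m/s
throttle_to(7723): rpm ← 7723
final state: V = 21.79 m/s, rpm = 7723 → n = rpm/60 = 128.716667 rev/s
J = V / (n·D) = 21.79 / (128.716667 × 0.85) = 0.199161
regime bands: climb J<0.3465 | cruise [0.3465, 0.6929) | windmill J≥0.6929
J = 0.1992 → climb

J = 0.1992, regime = climb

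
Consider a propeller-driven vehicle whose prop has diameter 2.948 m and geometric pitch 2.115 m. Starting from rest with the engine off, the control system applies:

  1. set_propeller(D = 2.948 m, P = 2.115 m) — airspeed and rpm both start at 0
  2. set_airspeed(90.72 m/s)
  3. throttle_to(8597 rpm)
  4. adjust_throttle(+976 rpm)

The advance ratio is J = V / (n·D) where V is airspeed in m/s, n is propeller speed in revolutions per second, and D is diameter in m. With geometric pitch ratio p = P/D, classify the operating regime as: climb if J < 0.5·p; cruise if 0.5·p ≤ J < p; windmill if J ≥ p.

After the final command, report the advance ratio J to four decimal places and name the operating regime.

set_propeller: D = 2.948 m, P = 2.115 m (p = P/D = 0.717436); state ← (V=0, rpm=0)
set_airspeed(90.72): V ← 90.72 m/s
throttle_to(8597): rpm ← 8597
adjust_throttle(+976): rpm ← 8597 +976 = 9573
final state: V = 90.72 m/s, rpm = 9573 → n = rpm/60 = 159.550000 rev/s
J = V / (n·D) = 90.72 / (159.550000 × 2.948) = 0.192876
regime bands: climb J<0.3587 | cruise [0.3587, 0.7174) | windmill J≥0.7174
J = 0.1929 → climb

J = 0.1929, regime = climb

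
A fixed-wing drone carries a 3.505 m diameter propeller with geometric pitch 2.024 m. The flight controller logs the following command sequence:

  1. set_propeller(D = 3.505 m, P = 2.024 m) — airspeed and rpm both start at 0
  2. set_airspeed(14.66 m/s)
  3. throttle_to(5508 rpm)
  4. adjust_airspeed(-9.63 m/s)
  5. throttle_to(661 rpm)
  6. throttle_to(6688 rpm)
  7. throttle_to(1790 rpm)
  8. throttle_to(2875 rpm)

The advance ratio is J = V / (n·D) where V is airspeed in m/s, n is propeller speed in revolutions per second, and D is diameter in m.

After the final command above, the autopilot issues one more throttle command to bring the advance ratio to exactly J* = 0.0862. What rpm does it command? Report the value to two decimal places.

rpm = 998.90

set_propeller: D = 3.505 m, P = 2.024 m (p = P/D = 0.577461); state ← (V=0, rpm=0)
set_airspeed(14.66): V ← 14.66 m/s
throttle_to(5508): rpm ← 5508
adjust_airspeed(-9.63): V ← 14.66 -9.63 = 5.03 m/s
throttle_to(661): rpm ← 661
throttle_to(6688): rpm ← 6688
throttle_to(1790): rpm ← 1790
throttle_to(2875): rpm ← 2875
final state: V = 5.03 m/s, rpm = 2875 → n = rpm/60 = 47.916667 rev/s
target J* = 0.0862; solve J* = V/(n·D) for n: n = V/(J*·D) = 5.03/(0.0862 × 3.505) = 16.648407 rev/s
rpm = 60·n = 998.904449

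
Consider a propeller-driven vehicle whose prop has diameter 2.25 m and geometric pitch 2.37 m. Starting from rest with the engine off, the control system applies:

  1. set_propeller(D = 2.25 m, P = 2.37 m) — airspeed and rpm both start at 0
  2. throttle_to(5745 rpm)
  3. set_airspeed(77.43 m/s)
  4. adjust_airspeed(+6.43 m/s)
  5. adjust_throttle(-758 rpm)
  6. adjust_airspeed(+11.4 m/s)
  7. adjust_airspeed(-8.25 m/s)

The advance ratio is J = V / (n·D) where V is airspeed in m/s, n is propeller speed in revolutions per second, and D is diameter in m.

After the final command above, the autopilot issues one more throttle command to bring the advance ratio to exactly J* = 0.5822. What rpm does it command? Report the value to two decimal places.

set_propeller: D = 2.25 m, P = 2.37 m (p = P/D = 1.053333); state ← (V=0, rpm=0)
throttle_to(5745): rpm ← 5745
set_airspeed(77.43): V ← 77.43 m/s
adjust_airspeed(+6.43): V ← 77.43 +6.43 = 83.86 m/s
adjust_throttle(-758): rpm ← 5745 -758 = 4987
adjust_airspeed(+11.4): V ← 83.86 +11.4 = 95.26 m/s
adjust_airspeed(-8.25): V ← 95.26 -8.25 = 87.01 m/s
final state: V = 87.01 m/s, rpm = 4987 → n = rpm/60 = 83.116667 rev/s
target J* = 0.5822; solve J* = V/(n·D) for n: n = V/(J*·D) = 87.01/(0.5822 × 2.25) = 66.422383 rev/s
rpm = 60·n = 3985.342952

rpm = 3985.34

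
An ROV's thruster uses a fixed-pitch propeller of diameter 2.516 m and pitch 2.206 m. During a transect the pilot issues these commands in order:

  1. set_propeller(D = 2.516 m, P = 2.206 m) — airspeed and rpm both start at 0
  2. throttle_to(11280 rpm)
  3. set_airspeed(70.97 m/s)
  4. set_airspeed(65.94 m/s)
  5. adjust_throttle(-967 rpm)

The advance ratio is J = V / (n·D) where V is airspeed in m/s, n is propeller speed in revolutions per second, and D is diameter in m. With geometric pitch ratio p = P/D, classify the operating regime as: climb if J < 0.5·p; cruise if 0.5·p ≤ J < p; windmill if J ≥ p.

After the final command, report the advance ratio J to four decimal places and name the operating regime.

set_propeller: D = 2.516 m, P = 2.206 m (p = P/D = 0.876789); state ← (V=0, rpm=0)
throttle_to(11280): rpm ← 11280
set_airspeed(70.97): V ← 70.97 m/s
set_airspeed(65.94): V ← 65.94 m/s
adjust_throttle(-967): rpm ← 11280 -967 = 10313
final state: V = 65.94 m/s, rpm = 10313 → n = rpm/60 = 171.883333 rev/s
J = V / (n·D) = 65.94 / (171.883333 × 2.516) = 0.152477
regime bands: climb J<0.4384 | cruise [0.4384, 0.8768) | windmill J≥0.8768
J = 0.1525 → climb

J = 0.1525, regime = climb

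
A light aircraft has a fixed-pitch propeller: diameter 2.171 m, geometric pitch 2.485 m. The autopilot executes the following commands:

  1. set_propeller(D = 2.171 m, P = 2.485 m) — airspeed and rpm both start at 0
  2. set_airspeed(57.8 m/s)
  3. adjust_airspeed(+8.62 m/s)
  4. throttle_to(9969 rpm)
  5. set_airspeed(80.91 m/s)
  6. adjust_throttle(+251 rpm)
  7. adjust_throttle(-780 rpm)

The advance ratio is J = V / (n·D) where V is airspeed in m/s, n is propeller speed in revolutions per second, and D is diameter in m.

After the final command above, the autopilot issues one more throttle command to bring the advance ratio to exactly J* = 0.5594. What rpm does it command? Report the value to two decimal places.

set_propeller: D = 2.171 m, P = 2.485 m (p = P/D = 1.144634); state ← (V=0, rpm=0)
set_airspeed(57.8): V ← 57.8 m/s
adjust_airspeed(+8.62): V ← 57.8 +8.62 = 66.42 m/s
throttle_to(9969): rpm ← 9969
set_airspeed(80.91): V ← 80.91 m/s
adjust_throttle(+251): rpm ← 9969 +251 = 10220
adjust_throttle(-780): rpm ← 10220 -780 = 9440
final state: V = 80.91 m/s, rpm = 9440 → n = rpm/60 = 157.333333 rev/s
target J* = 0.5594; solve J* = V/(n·D) for n: n = V/(J*·D) = 80.91/(0.5594 × 2.171) = 66.622345 rev/s
rpm = 60·n = 3997.340705

rpm = 3997.34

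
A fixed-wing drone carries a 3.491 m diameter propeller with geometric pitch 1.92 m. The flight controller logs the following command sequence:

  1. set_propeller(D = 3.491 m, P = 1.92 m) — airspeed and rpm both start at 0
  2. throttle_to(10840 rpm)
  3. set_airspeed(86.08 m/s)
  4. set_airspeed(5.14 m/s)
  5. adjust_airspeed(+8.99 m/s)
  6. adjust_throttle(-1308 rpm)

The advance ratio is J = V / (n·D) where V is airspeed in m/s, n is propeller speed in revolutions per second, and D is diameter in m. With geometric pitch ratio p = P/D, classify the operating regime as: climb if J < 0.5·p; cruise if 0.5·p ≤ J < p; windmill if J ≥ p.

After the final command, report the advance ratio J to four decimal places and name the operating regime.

set_propeller: D = 3.491 m, P = 1.92 m (p = P/D = 0.549986); state ← (V=0, rpm=0)
throttle_to(10840): rpm ← 10840
set_airspeed(86.08): V ← 86.08 m/s
set_airspeed(5.14): V ← 5.14 m/s
adjust_airspeed(+8.99): V ← 5.14 +8.99 = 14.13 m/s
adjust_throttle(-1308): rpm ← 10840 -1308 = 9532
final state: V = 14.13 m/s, rpm = 9532 → n = rpm/60 = 158.866667 rev/s
J = V / (n·D) = 14.13 / (158.866667 × 3.491) = 0.025478
regime bands: climb J<0.2750 | cruise [0.2750, 0.5500) | windmill J≥0.5500
J = 0.0255 → climb

J = 0.0255, regime = climb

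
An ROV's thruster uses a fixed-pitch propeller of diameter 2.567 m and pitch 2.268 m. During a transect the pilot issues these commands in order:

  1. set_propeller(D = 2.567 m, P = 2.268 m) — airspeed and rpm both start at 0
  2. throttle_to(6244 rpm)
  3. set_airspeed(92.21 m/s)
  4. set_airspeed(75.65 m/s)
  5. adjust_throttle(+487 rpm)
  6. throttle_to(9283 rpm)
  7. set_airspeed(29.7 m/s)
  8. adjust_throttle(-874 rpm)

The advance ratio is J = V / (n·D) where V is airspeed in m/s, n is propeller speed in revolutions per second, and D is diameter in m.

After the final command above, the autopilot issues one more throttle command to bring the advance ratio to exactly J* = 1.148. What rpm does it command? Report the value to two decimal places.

rpm = 604.70

set_propeller: D = 2.567 m, P = 2.268 m (p = P/D = 0.883522); state ← (V=0, rpm=0)
throttle_to(6244): rpm ← 6244
set_airspeed(92.21): V ← 92.21 m/s
set_airspeed(75.65): V ← 75.65 m/s
adjust_throttle(+487): rpm ← 6244 +487 = 6731
throttle_to(9283): rpm ← 9283
set_airspeed(29.7): V ← 29.7 m/s
adjust_throttle(-874): rpm ← 9283 -874 = 8409
final state: V = 29.7 m/s, rpm = 8409 → n = rpm/60 = 140.150000 rev/s
target J* = 1.148; solve J* = V/(n·D) for n: n = V/(J*·D) = 29.7/(1.148 × 2.567) = 10.078333 rev/s
rpm = 60·n = 604.699964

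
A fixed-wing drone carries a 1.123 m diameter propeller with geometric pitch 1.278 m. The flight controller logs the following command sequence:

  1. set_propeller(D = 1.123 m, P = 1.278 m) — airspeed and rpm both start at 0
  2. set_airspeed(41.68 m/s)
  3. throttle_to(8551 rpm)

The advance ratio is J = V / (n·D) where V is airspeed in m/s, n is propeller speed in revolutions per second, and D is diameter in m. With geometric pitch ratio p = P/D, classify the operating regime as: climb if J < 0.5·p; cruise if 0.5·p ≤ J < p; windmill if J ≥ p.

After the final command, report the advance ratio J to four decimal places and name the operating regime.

set_propeller: D = 1.123 m, P = 1.278 m (p = P/D = 1.138023); state ← (V=0, rpm=0)
set_airspeed(41.68): V ← 41.68 m/s
throttle_to(8551): rpm ← 8551
final state: V = 41.68 m/s, rpm = 8551 → n = rpm/60 = 142.516667 rev/s
J = V / (n·D) = 41.68 / (142.516667 × 1.123) = 0.260425
regime bands: climb J<0.5690 | cruise [0.5690, 1.1380) | windmill J≥1.1380
J = 0.2604 → climb

J = 0.2604, regime = climb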